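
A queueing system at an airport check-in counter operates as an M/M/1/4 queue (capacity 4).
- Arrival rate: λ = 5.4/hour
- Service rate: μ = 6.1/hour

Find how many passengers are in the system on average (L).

ρ = λ/μ = 5.4/6.1 = 0.88525
P₀ = (1-ρ)/(1-ρ^(K+1)) = (1-0.88525)/(1-0.88525^5) = 0.11475/0.45634 = 0.2515
P_K = P₀×ρ^K = 0.2515 × 0.88525^4 = 0.2515 × 0.6141 = 0.1544
L = ρ[1 - (K+1)ρ^K + Kρ^(K+1)] / [(1-ρ)(1-ρ^(K+1))]
L = 0.88525 × (1 - 5×0.614135 + 4×0.543663) / ((1 - 0.88525) × (1 - 0.543663)) = 1.7578 passengers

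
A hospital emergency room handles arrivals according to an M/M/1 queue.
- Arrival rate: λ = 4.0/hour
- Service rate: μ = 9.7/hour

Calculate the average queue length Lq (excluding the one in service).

ρ = λ/μ = 4.0/9.7 = 0.4124
For M/M/1: Lq = λ²/(μ(μ-λ))
Lq = 16.00/(9.7 × 5.70)
Lq = 0.2894 patients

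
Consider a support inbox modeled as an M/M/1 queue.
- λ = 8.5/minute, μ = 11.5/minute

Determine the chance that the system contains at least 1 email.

ρ = λ/μ = 8.5/11.5 = 0.7391
P(N ≥ n) = ρⁿ
P(N ≥ 1) = 0.7391^1
P(N ≥ 1) = 0.7391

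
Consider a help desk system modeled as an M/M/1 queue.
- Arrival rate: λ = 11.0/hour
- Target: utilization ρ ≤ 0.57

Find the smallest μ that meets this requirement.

ρ = λ/μ, so μ = λ/ρ
μ ≥ 11.0/0.57 = 19.2982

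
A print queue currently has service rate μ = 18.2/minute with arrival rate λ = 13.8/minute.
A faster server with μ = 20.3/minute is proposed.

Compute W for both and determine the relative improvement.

System 1: ρ₁ = 13.8/18.2 = 0.7582, W₁ = 1/(18.2-13.8) = 0.22727
System 2: ρ₂ = 13.8/20.3 = 0.6798, W₂ = 1/(20.3-13.8) = 0.15385
Improvement: (W₁-W₂)/W₁ = (0.22727-0.15385)/0.22727 = 32.31%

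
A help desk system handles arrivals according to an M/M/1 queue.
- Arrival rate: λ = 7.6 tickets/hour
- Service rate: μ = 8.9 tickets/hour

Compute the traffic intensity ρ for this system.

Server utilization: ρ = λ/μ
ρ = 7.6/8.9 = 0.8539
The server is busy 85.39% of the time.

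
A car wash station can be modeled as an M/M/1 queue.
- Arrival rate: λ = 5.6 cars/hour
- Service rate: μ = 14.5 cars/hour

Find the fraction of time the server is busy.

Server utilization: ρ = λ/μ
ρ = 5.6/14.5 = 0.3862
The server is busy 38.62% of the time.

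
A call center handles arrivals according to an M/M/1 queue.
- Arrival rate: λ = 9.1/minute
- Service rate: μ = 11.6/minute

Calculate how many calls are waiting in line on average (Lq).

ρ = λ/μ = 9.1/11.6 = 0.7845
For M/M/1: Lq = λ²/(μ(μ-λ))
Lq = 82.81/(11.6 × 2.50)
Lq = 2.8555 calls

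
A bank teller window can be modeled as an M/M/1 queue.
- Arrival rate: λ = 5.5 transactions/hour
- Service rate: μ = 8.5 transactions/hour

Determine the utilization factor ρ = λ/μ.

Server utilization: ρ = λ/μ
ρ = 5.5/8.5 = 0.6471
The server is busy 64.71% of the time.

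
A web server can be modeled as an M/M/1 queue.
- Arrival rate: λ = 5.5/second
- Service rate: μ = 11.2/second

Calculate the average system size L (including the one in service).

ρ = λ/μ = 5.5/11.2 = 0.4911
For M/M/1: L = λ/(μ-λ)
L = 5.5/(11.2-5.5) = 5.5/5.70
L = 0.9649 requests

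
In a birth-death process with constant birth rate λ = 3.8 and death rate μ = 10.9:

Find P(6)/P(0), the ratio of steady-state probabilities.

For constant rates: P(n)/P(0) = (λ/μ)^n
P(6)/P(0) = (3.8/10.9)^6 = 0.3486^6 = 0.001795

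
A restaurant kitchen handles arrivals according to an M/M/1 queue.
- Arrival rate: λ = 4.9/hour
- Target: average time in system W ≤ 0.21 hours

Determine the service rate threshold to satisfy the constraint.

For M/M/1: W = 1/(μ-λ)
Need W ≤ 0.21, so 1/(μ-λ) ≤ 0.21
μ - λ ≥ 1/0.21 = 4.7619
μ ≥ 4.9 + 4.7619 = 9.6619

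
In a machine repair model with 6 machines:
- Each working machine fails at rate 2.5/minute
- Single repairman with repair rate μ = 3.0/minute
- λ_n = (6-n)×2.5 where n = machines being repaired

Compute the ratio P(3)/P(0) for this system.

P(3)/P(0) = ∏_{i=0}^{3-1} λ_i/μ_{i+1}
= (6-0)×2.5/3.0 × (6-1)×2.5/3.0 × (6-2)×2.5/3.0
= 69.4444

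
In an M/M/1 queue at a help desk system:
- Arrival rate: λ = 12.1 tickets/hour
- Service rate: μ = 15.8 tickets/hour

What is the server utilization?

Server utilization: ρ = λ/μ
ρ = 12.1/15.8 = 0.7658
The server is busy 76.58% of the time.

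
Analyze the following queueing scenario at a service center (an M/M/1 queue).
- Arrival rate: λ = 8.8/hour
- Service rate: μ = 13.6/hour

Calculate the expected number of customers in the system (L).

ρ = λ/μ = 8.8/13.6 = 0.6471
For M/M/1: L = λ/(μ-λ)
L = 8.8/(13.6-8.8) = 8.8/4.80
L = 1.8333 customers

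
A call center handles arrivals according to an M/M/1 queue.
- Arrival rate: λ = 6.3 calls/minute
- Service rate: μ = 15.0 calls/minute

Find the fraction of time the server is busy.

Server utilization: ρ = λ/μ
ρ = 6.3/15.0 = 0.4200
The server is busy 42.00% of the time.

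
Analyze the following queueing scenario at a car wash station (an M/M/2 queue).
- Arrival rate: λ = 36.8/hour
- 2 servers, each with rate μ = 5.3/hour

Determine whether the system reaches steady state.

Stability requires ρ = λ/(cμ) < 1
ρ = 36.8/(2 × 5.3) = 36.8/10.60 = 3.4717
Since 3.4717 ≥ 1, the system is UNSTABLE.
Need c > λ/μ = 36.8/5.3 = 6.94.
Minimum servers needed: c = 7.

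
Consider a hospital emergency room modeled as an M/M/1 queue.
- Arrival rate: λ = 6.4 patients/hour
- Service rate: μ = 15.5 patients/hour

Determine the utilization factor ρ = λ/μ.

Server utilization: ρ = λ/μ
ρ = 6.4/15.5 = 0.4129
The server is busy 41.29% of the time.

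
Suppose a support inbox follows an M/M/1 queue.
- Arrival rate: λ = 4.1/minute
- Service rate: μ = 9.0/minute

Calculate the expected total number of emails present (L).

ρ = λ/μ = 4.1/9.0 = 0.4556
For M/M/1: L = λ/(μ-λ)
L = 4.1/(9.0-4.1) = 4.1/4.90
L = 0.8367 emails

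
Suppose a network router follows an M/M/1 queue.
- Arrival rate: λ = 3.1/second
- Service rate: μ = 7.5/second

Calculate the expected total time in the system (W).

First, compute utilization: ρ = λ/μ = 3.1/7.5 = 0.4133
For M/M/1: W = 1/(μ-λ)
W = 1/(7.5-3.1) = 1/4.40
W = 0.2273 seconds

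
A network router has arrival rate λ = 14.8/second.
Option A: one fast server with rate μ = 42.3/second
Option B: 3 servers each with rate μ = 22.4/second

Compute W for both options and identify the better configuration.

Option A: single server μ = 42.3 (M/M/1)
  ρ_A = 14.8/42.3 = 0.3499
  W_A = 1/(μ-λ) = 1/(42.3-14.8) = 1/27.50 = 0.03636

Option B: 3 servers μ = 22.4 (M/M/3)
  ρ_B = λ/(cμ) = 14.8/(3×22.4) = 0.2202
  Offered load a = λ/μ = cρ = 14.8/22.4 = 0.6607
  P₀ = [ Σₙ₌₀^2 aⁿ/n! + a^3/(3!(1-ρ)) ]⁻¹
  Σ = a^0/0! + a^1/1! + a^2/2! = 1.0000 + 0.6607 + 0.2183 = 1.8790
  a^3/(3!(1-ρ)) = 0.28843/(6 × 0.77976) = 0.06165
  P₀ = 1/(1.8790 + 0.06165) = 0.5153
  Lq = P₀·a^3·ρ / (3!(1-ρ)²) = 0.51530 × 0.28843 × 0.22024 / (6 × 0.60803) = 0.008973
  Wq_B = Lq/λ = 0.008973/14.8 = 0.0006063
  W_B = Wq_B + 1/μ = 0.0006063 + 0.04464 = 0.04525

Since W_A = 0.03636 < W_B = 0.04525, Option A (single fast server) has the shorter time in system.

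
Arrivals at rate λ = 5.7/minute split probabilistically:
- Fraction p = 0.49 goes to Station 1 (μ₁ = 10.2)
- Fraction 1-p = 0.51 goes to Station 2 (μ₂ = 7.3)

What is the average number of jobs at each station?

Effective rates: λ₁ = 5.7×0.49 = 2.793, λ₂ = 5.7×0.51 = 2.907
Station 1: ρ₁ = 2.793/10.2 = 0.27382, L₁ = ρ₁/(1-ρ₁) = 0.27382/(1-0.27382) = 0.3771
Station 2: ρ₂ = 2.907/7.3 = 0.3982, L₂ = ρ₂/(1-ρ₂) = 0.3982/(1-0.3982) = 0.6617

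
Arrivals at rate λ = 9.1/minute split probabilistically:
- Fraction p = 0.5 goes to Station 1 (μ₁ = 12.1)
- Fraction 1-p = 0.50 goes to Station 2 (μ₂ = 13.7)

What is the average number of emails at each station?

Effective rates: λ₁ = 9.1×0.5 = 4.55, λ₂ = 9.1×0.50 = 4.55
Station 1: ρ₁ = 4.55/12.1 = 0.3760, L₁ = ρ₁/(1-ρ₁) = 0.3760/(1-0.3760) = 0.6026
Station 2: ρ₂ = 4.55/13.7 = 0.33212, L₂ = ρ₂/(1-ρ₂) = 0.33212/(1-0.33212) = 0.4973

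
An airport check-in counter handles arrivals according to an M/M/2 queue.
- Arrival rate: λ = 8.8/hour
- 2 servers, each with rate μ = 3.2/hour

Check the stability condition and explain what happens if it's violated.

Stability requires ρ = λ/(cμ) < 1
ρ = 8.8/(2 × 3.2) = 8.8/6.40 = 1.3750
Since 1.3750 ≥ 1, the system is UNSTABLE.
Need c > λ/μ = 8.8/3.2 = 2.75.
Minimum servers needed: c = 3.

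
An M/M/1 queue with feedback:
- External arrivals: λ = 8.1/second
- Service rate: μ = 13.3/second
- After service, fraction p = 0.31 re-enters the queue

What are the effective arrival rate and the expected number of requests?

Effective arrival rate: λ_eff = λ/(1-p) = 8.1/(1-0.31) = 8.1/0.69 = 11.73913
ρ = λ_eff/μ = 11.73913/13.3 = 0.882641
L = ρ/(1-ρ) = 0.882641/(1-0.882641) = 7.5209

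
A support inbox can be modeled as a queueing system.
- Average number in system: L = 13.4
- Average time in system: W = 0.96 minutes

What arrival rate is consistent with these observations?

Little's Law: L = λW, so λ = L/W
λ = 13.4/0.96 = 13.9583 emails/minute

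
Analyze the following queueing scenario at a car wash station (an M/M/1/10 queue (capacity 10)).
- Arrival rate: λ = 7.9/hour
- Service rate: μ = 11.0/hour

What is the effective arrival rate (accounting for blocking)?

ρ = λ/μ = 7.9/11.0 = 0.71818
P₀ = (1-ρ)/(1-ρ^(K+1)) = (1-0.71818)/(1-0.71818^11) = 0.2818/0.9738 = 0.2894
P_K = P₀×ρ^K = 0.2894 × 0.71818^10 = 0.2894 × 0.03650 = 0.01056
λ_eff = λ(1-P_K) = 7.9 × (1 - 0.010565) = 7.9 × 0.98943 = 7.8165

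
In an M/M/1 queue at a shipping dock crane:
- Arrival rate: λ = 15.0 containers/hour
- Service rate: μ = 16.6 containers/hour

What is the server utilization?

Server utilization: ρ = λ/μ
ρ = 15.0/16.6 = 0.9036
The server is busy 90.36% of the time.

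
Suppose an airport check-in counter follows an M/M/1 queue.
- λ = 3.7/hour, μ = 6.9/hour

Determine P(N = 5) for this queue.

ρ = λ/μ = 3.7/6.9 = 0.5362
P(n) = (1-ρ)ρⁿ
P(5) = (1-0.5362) × 0.5362^5
P(5) = 0.4638 × 0.04432
P(5) = 0.02056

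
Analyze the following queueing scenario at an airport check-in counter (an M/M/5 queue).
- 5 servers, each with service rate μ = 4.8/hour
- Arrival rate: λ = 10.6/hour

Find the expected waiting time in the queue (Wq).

Traffic intensity: ρ = λ/(cμ) = 10.6/(5×4.8) = 0.4417
Since ρ = 0.4417 < 1, system is stable.
Offered load a = λ/μ = cρ = 10.6/4.8 = 2.2083
P₀ = [ Σₙ₌₀^4 aⁿ/n! + a^5/(5!(1-ρ)) ]⁻¹
Σ = a^0/0! + a^1/1! + a^2/2! + a^3/3! + a^4/4! = 1.00000 + 2.20833 + 2.43837 + 1.79491 + 0.990940 = 8.4326
a^5/(5!(1-ρ)) = 52.5198/(120 × 0.5583) = 0.7839
P₀ = 1/(8.4326 + 0.7839) = 0.1085
Lq = P₀·a^5·ρ / (5!(1-ρ)²) = 0.10850 × 52.5198 × 0.44167 / (120 × 0.31174) = 0.06728
Wq = Lq/λ = 0.06728/10.6 = 0.006347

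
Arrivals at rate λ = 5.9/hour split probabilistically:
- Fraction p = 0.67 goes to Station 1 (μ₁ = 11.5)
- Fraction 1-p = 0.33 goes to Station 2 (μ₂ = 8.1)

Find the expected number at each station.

Effective rates: λ₁ = 5.9×0.67 = 3.953, λ₂ = 5.9×0.33 = 1.947
Station 1: ρ₁ = 3.953/11.5 = 0.34374, L₁ = ρ₁/(1-ρ₁) = 0.34374/(1-0.34374) = 0.5238
Station 2: ρ₂ = 1.947/8.1 = 0.24037, L₂ = ρ₂/(1-ρ₂) = 0.24037/(1-0.24037) = 0.3164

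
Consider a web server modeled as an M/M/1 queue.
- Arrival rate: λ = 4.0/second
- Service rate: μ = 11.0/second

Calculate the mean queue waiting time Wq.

First, compute utilization: ρ = λ/μ = 4.0/11.0 = 0.3636
For M/M/1: Wq = λ/(μ(μ-λ))
Wq = 4.0/(11.0 × (11.0-4.0))
Wq = 4.0/(11.0 × 7.00)
Wq = 0.05195 seconds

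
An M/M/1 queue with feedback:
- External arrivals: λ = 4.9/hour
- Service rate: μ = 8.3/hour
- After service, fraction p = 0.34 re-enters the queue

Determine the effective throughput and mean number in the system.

Effective arrival rate: λ_eff = λ/(1-p) = 4.9/(1-0.34) = 4.9/0.66 = 7.42424
ρ = λ_eff/μ = 7.42424/8.3 = 0.894487
L = ρ/(1-ρ) = 0.894487/(1-0.894487) = 8.4775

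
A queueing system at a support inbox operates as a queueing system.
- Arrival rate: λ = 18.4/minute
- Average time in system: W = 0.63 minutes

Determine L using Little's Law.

Little's Law: L = λW
L = 18.4 × 0.63 = 11.5920 emails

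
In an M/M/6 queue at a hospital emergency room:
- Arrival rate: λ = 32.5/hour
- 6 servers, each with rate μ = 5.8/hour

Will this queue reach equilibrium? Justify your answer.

Stability requires ρ = λ/(cμ) < 1
ρ = 32.5/(6 × 5.8) = 32.5/34.80 = 0.9339
Since 0.9339 < 1, the system is STABLE.
The servers are busy 93.39% of the time.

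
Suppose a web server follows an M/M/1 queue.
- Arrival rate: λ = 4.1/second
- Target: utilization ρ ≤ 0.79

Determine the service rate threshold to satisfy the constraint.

ρ = λ/μ, so μ = λ/ρ
μ ≥ 4.1/0.79 = 5.1899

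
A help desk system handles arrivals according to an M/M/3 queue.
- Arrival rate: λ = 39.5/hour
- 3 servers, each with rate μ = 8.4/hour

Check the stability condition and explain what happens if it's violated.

Stability requires ρ = λ/(cμ) < 1
ρ = 39.5/(3 × 8.4) = 39.5/25.20 = 1.5675
Since 1.5675 ≥ 1, the system is UNSTABLE.
Need c > λ/μ = 39.5/8.4 = 4.70.
Minimum servers needed: c = 5.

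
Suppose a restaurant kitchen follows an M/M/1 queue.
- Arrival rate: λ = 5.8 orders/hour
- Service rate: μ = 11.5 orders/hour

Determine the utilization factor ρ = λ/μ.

Server utilization: ρ = λ/μ
ρ = 5.8/11.5 = 0.5043
The server is busy 50.43% of the time.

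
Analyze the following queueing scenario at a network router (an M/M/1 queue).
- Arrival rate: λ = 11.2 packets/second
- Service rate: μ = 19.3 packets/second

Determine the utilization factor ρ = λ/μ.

Server utilization: ρ = λ/μ
ρ = 11.2/19.3 = 0.5803
The server is busy 58.03% of the time.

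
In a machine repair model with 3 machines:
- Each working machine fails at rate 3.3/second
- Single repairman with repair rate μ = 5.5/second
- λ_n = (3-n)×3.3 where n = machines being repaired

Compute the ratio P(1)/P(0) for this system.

P(1)/P(0) = ∏_{i=0}^{1-1} λ_i/μ_{i+1}
= (3-0)×3.3/5.5
= 1.8000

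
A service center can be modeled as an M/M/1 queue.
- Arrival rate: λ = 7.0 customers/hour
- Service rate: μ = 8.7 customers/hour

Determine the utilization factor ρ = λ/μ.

Server utilization: ρ = λ/μ
ρ = 7.0/8.7 = 0.8046
The server is busy 80.46% of the time.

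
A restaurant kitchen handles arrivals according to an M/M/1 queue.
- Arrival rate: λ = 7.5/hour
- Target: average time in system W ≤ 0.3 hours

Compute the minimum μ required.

For M/M/1: W = 1/(μ-λ)
Need W ≤ 0.3, so 1/(μ-λ) ≤ 0.3
μ - λ ≥ 1/0.3 = 3.3333
μ ≥ 7.5 + 3.3333 = 10.8333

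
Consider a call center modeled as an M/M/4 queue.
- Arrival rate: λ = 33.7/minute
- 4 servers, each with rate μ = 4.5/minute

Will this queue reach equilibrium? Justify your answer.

Stability requires ρ = λ/(cμ) < 1
ρ = 33.7/(4 × 4.5) = 33.7/18.00 = 1.8722
Since 1.8722 ≥ 1, the system is UNSTABLE.
Need c > λ/μ = 33.7/4.5 = 7.49.
Minimum servers needed: c = 8.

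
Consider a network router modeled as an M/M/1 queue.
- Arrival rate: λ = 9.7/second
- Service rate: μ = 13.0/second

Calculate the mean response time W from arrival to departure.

First, compute utilization: ρ = λ/μ = 9.7/13.0 = 0.7462
For M/M/1: W = 1/(μ-λ)
W = 1/(13.0-9.7) = 1/3.30
W = 0.3030 seconds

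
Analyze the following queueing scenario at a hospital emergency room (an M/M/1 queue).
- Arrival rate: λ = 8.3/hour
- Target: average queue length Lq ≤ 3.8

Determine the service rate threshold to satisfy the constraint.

For M/M/1: Lq = λ²/(μ(μ-λ))
Need Lq ≤ 3.8, i.e. μ(μ-λ) ≥ λ²/3.8
μ² - 8.3μ - 68.89/3.8 ≥ 0  →  μ² - 8.3μ - 18.12895 ≥ 0
Quadratic formula (positive root): μ = [λ + √(λ² + 4×18.12895)]/2
Discriminant: 68.89 + 4×18.12895 = 141.4058, √141.4058 = 11.8914
μ ≥ (8.3 + 11.8914)/2 = 10.0957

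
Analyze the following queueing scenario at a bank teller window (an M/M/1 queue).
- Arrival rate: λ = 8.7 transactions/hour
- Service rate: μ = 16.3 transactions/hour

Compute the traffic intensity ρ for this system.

Server utilization: ρ = λ/μ
ρ = 8.7/16.3 = 0.5337
The server is busy 53.37% of the time.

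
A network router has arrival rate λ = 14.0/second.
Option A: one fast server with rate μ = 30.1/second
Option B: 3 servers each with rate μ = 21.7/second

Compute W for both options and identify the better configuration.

Option A: single server μ = 30.1 (M/M/1)
  ρ_A = 14.0/30.1 = 0.4651
  W_A = 1/(μ-λ) = 1/(30.1-14.0) = 1/16.10 = 0.06211

Option B: 3 servers μ = 21.7 (M/M/3)
  ρ_B = λ/(cμ) = 14.0/(3×21.7) = 0.2151
  Offered load a = λ/μ = cρ = 14.0/21.7 = 0.6452
  P₀ = [ Σₙ₌₀^2 aⁿ/n! + a^3/(3!(1-ρ)) ]⁻¹
  Σ = a^0/0! + a^1/1! + a^2/2! = 1.0000 + 0.6452 + 0.2081 = 1.8533
  a^3/(3!(1-ρ)) = 0.26854/(6 × 0.78495) = 0.05702
  P₀ = 1/(1.8533 + 0.05702) = 0.5235
  Lq = P₀·a^3·ρ / (3!(1-ρ)²) = 0.52348 × 0.26854 × 0.21505 / (6 × 0.61614) = 0.008177
  Wq_B = Lq/λ = 0.0081775/14.0 = 0.00058411
  W_B = Wq_B + 1/μ = 0.00058411 + 0.046083 = 0.04667

Since W_B = 0.04667 < W_A = 0.06211, Option B (multiple servers) has the shorter time in system.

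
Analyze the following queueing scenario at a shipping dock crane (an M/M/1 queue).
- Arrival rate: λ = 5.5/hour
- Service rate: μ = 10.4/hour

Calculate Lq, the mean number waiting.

ρ = λ/μ = 5.5/10.4 = 0.5288
For M/M/1: Lq = λ²/(μ(μ-λ))
Lq = 30.25/(10.4 × 4.90)
Lq = 0.5936 containers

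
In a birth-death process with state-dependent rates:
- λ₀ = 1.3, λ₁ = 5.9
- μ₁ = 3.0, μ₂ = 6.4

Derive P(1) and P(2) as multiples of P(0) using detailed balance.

Balance equations:
State 0: λ₀P₀ = μ₁P₁ → P₁ = (λ₀/μ₁)P₀ = (1.3/3.0)P₀ = 0.4333P₀
State 1: P₂ = (λ₀λ₁)/(μ₁μ₂)P₀ = (1.3×5.9)/(3.0×6.4)P₀ = 0.3995P₀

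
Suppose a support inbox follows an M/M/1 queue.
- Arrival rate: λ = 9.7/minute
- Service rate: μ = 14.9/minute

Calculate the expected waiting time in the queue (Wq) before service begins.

First, compute utilization: ρ = λ/μ = 9.7/14.9 = 0.6510
For M/M/1: Wq = λ/(μ(μ-λ))
Wq = 9.7/(14.9 × (14.9-9.7))
Wq = 9.7/(14.9 × 5.20)
Wq = 0.1252 minutes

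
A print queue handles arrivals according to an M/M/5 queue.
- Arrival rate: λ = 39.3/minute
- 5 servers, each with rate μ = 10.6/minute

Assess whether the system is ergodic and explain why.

Stability requires ρ = λ/(cμ) < 1
ρ = 39.3/(5 × 10.6) = 39.3/53.00 = 0.7415
Since 0.7415 < 1, the system is STABLE.
The servers are busy 74.15% of the time.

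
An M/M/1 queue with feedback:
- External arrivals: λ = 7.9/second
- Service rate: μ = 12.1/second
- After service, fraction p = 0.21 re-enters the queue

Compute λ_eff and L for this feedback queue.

Effective arrival rate: λ_eff = λ/(1-p) = 7.9/(1-0.21) = 7.9/0.79 = 10.0000
ρ = λ_eff/μ = 10.0000/12.1 = 0.826446
L = ρ/(1-ρ) = 0.826446/(1-0.826446) = 4.7619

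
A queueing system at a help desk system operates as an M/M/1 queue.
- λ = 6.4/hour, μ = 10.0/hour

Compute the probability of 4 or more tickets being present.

ρ = λ/μ = 6.4/10.0 = 0.6400
P(N ≥ n) = ρⁿ
P(N ≥ 4) = 0.6400^4
P(N ≥ 4) = 0.1678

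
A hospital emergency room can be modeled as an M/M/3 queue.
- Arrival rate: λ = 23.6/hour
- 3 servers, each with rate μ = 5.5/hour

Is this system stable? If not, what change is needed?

Stability requires ρ = λ/(cμ) < 1
ρ = 23.6/(3 × 5.5) = 23.6/16.50 = 1.4303
Since 1.4303 ≥ 1, the system is UNSTABLE.
Need c > λ/μ = 23.6/5.5 = 4.29.
Minimum servers needed: c = 5.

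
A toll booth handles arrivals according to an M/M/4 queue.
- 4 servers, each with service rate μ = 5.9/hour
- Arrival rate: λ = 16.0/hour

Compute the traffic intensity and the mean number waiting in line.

Traffic intensity: ρ = λ/(cμ) = 16.0/(4×5.9) = 0.6780
Since ρ = 0.6780 < 1, system is stable.
Offered load a = λ/μ = cρ = 16.0/5.9 = 2.7119
P₀ = [ Σₙ₌₀^3 aⁿ/n! + a^4/(4!(1-ρ)) ]⁻¹
Σ = a^0/0! + a^1/1! + a^2/2! + a^3/3! = 1.0000 + 2.7119 + 3.6771 + 3.3239 = 10.7129
a^4/(4!(1-ρ)) = 54.0844/(24 × 0.32203) = 6.9978
P₀ = 1/(10.7129 + 6.9978) = 0.05646
Lq = P₀·a^4·ρ / (4!(1-ρ)²) = 0.056463 × 54.0844 × 0.67797 / (24 × 0.10371) = 0.8318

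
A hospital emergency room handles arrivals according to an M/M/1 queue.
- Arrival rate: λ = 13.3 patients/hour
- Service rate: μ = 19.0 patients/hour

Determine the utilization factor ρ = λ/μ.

Server utilization: ρ = λ/μ
ρ = 13.3/19.0 = 0.7000
The server is busy 70.00% of the time.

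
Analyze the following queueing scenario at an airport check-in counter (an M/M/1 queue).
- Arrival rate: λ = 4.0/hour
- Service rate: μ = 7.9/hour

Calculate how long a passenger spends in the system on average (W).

First, compute utilization: ρ = λ/μ = 4.0/7.9 = 0.5063
For M/M/1: W = 1/(μ-λ)
W = 1/(7.9-4.0) = 1/3.90
W = 0.2564 hours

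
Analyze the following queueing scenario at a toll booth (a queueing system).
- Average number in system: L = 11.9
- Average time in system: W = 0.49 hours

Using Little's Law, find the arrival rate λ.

Little's Law: L = λW, so λ = L/W
λ = 11.9/0.49 = 24.2857 vehicles/hour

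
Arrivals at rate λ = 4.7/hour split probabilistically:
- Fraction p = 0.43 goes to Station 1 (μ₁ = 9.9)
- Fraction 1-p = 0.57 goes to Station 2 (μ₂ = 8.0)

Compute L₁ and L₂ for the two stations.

Effective rates: λ₁ = 4.7×0.43 = 2.021, λ₂ = 4.7×0.57 = 2.679
Station 1: ρ₁ = 2.021/9.9 = 0.20414, L₁ = ρ₁/(1-ρ₁) = 0.20414/(1-0.20414) = 0.2565
Station 2: ρ₂ = 2.679/8.0 = 0.3349, L₂ = ρ₂/(1-ρ₂) = 0.3349/(1-0.3349) = 0.5035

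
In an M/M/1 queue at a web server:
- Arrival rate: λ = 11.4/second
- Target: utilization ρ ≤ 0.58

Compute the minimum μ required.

ρ = λ/μ, so μ = λ/ρ
μ ≥ 11.4/0.58 = 19.6552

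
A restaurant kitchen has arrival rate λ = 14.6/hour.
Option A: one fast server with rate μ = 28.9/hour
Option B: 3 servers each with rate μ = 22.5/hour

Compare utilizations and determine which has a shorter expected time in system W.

Option A: single server μ = 28.9 (M/M/1)
  ρ_A = 14.6/28.9 = 0.5052
  W_A = 1/(μ-λ) = 1/(28.9-14.6) = 1/14.30 = 0.06993

Option B: 3 servers μ = 22.5 (M/M/3)
  ρ_B = λ/(cμ) = 14.6/(3×22.5) = 0.2163
  Offered load a = λ/μ = cρ = 14.6/22.5 = 0.6489
  P₀ = [ Σₙ₌₀^2 aⁿ/n! + a^3/(3!(1-ρ)) ]⁻¹
  Σ = a^0/0! + a^1/1! + a^2/2! = 1.0000 + 0.6489 + 0.2105 = 1.8594
  a^3/(3!(1-ρ)) = 0.2732/(6 × 0.7837) = 0.05810
  P₀ = 1/(1.8594 + 0.05810) = 0.5215
  Lq = P₀·a^3·ρ / (3!(1-ρ)²) = 0.52151 × 0.27322 × 0.21630 / (6 × 0.61419) = 0.008363
  Wq_B = Lq/λ = 0.008363/14.6 = 0.00057281
  W_B = Wq_B + 1/μ = 0.00057281 + 0.044444 = 0.04502

Since W_B = 0.04502 < W_A = 0.06993, Option B (multiple servers) has the shorter time in system.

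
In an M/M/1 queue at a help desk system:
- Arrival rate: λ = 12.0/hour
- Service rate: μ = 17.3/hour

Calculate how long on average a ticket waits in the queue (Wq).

First, compute utilization: ρ = λ/μ = 12.0/17.3 = 0.6936
For M/M/1: Wq = λ/(μ(μ-λ))
Wq = 12.0/(17.3 × (17.3-12.0))
Wq = 12.0/(17.3 × 5.30)
Wq = 0.1309 hours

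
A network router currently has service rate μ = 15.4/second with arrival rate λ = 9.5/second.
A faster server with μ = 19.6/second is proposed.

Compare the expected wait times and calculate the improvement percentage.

System 1: ρ₁ = 9.5/15.4 = 0.6169, W₁ = 1/(15.4-9.5) = 0.16949
System 2: ρ₂ = 9.5/19.6 = 0.4847, W₂ = 1/(19.6-9.5) = 0.099010
Improvement: (W₁-W₂)/W₁ = (0.16949-0.099010)/0.16949 = 41.58%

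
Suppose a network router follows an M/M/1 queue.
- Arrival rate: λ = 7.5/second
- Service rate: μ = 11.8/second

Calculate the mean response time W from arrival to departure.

First, compute utilization: ρ = λ/μ = 7.5/11.8 = 0.6356
For M/M/1: W = 1/(μ-λ)
W = 1/(11.8-7.5) = 1/4.30
W = 0.2326 seconds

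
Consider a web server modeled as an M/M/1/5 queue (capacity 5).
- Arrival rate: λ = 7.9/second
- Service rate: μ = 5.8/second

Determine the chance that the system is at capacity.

ρ = λ/μ = 7.9/5.8 = 1.36207
P₀ = (1-ρ)/(1-ρ^(K+1)) = (1-1.36207)/(1-1.36207^6) = -0.36207/-5.3855 = 0.06723
P_K = P₀×ρ^K = 0.06723 × 1.36207^5 = 0.06723 × 4.6881 = 0.3152
Blocking probability = 31.52%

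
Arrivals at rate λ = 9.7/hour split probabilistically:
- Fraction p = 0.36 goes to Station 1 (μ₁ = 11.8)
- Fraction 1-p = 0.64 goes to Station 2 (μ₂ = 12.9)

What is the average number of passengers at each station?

Effective rates: λ₁ = 9.7×0.36 = 3.492, λ₂ = 9.7×0.64 = 6.208
Station 1: ρ₁ = 3.492/11.8 = 0.2959, L₁ = ρ₁/(1-ρ₁) = 0.2959/(1-0.2959) = 0.4203
Station 2: ρ₂ = 6.208/12.9 = 0.48124, L₂ = ρ₂/(1-ρ₂) = 0.48124/(1-0.48124) = 0.9277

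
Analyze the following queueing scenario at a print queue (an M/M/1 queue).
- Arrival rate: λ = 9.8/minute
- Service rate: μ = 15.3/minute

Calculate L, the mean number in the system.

ρ = λ/μ = 9.8/15.3 = 0.6405
For M/M/1: L = λ/(μ-λ)
L = 9.8/(15.3-9.8) = 9.8/5.50
L = 1.7818 jobs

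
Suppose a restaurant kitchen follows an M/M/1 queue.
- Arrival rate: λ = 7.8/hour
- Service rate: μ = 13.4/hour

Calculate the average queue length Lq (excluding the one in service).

ρ = λ/μ = 7.8/13.4 = 0.5821
For M/M/1: Lq = λ²/(μ(μ-λ))
Lq = 60.84/(13.4 × 5.60)
Lq = 0.8108 orders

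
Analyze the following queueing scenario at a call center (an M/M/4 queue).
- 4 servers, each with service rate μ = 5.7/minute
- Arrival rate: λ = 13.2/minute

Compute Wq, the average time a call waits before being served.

Traffic intensity: ρ = λ/(cμ) = 13.2/(4×5.7) = 0.5789
Since ρ = 0.5789 < 1, system is stable.
Offered load a = λ/μ = cρ = 13.2/5.7 = 2.3158
P₀ = [ Σₙ₌₀^3 aⁿ/n! + a^4/(4!(1-ρ)) ]⁻¹
Σ = a^0/0! + a^1/1! + a^2/2! + a^3/3! = 1.0000 + 2.3158 + 2.6814 + 2.0699 = 8.0671
a^4/(4!(1-ρ)) = 28.7605/(24 × 0.42105) = 2.8461
P₀ = 1/(8.0671 + 2.8461) = 0.09163
Lq = P₀·a^4·ρ / (4!(1-ρ)²) = 0.091632 × 28.7605 × 0.57895 / (24 × 0.17729) = 0.3586
Wq = Lq/λ = 0.3586/13.2 = 0.02717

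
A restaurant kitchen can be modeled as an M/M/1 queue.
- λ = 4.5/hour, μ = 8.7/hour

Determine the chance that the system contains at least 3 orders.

ρ = λ/μ = 4.5/8.7 = 0.51724
P(N ≥ n) = ρⁿ
P(N ≥ 3) = 0.51724^3
P(N ≥ 3) = 0.1384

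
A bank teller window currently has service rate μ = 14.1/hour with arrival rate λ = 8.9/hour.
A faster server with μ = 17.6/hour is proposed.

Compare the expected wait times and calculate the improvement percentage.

System 1: ρ₁ = 8.9/14.1 = 0.6312, W₁ = 1/(14.1-8.9) = 0.19231
System 2: ρ₂ = 8.9/17.6 = 0.5057, W₂ = 1/(17.6-8.9) = 0.11494
Improvement: (W₁-W₂)/W₁ = (0.19231-0.11494)/0.19231 = 40.23%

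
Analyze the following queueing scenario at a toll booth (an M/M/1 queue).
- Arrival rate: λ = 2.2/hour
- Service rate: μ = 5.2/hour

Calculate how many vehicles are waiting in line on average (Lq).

ρ = λ/μ = 2.2/5.2 = 0.4231
For M/M/1: Lq = λ²/(μ(μ-λ))
Lq = 4.84/(5.2 × 3.00)
Lq = 0.3103 vehicles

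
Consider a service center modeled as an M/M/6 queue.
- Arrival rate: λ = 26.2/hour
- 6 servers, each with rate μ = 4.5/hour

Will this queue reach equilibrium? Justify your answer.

Stability requires ρ = λ/(cμ) < 1
ρ = 26.2/(6 × 4.5) = 26.2/27.00 = 0.9704
Since 0.9704 < 1, the system is STABLE.
The servers are busy 97.04% of the time.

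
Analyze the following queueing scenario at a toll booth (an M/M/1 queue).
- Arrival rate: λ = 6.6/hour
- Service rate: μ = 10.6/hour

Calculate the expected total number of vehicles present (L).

ρ = λ/μ = 6.6/10.6 = 0.6226
For M/M/1: L = λ/(μ-λ)
L = 6.6/(10.6-6.6) = 6.6/4.00
L = 1.6500 vehicles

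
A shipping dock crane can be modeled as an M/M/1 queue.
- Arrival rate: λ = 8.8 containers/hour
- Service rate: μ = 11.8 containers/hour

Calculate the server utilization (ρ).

Server utilization: ρ = λ/μ
ρ = 8.8/11.8 = 0.7458
The server is busy 74.58% of the time.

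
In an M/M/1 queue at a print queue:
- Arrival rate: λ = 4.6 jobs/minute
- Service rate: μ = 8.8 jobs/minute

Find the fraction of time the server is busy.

Server utilization: ρ = λ/μ
ρ = 4.6/8.8 = 0.5227
The server is busy 52.27% of the time.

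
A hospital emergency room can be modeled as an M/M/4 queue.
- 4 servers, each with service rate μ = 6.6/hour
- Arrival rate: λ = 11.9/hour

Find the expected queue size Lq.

Traffic intensity: ρ = λ/(cμ) = 11.9/(4×6.6) = 0.4508
Since ρ = 0.4508 < 1, system is stable.
Offered load a = λ/μ = cρ = 11.9/6.6 = 1.8030
P₀ = [ Σₙ₌₀^3 aⁿ/n! + a^4/(4!(1-ρ)) ]⁻¹
Σ = a^0/0! + a^1/1! + a^2/2! + a^3/3! = 1.0000 + 1.8030 + 1.6255 + 0.9769 = 5.4054
a^4/(4!(1-ρ)) = 10.5685/(24 × 0.549242) = 0.8017
P₀ = 1/(5.4054 + 0.8017) = 0.1611
Lq = P₀·a^4·ρ / (4!(1-ρ)²) = 0.1611 × 10.5685 × 0.4508 / (24 × 0.3017) = 0.1060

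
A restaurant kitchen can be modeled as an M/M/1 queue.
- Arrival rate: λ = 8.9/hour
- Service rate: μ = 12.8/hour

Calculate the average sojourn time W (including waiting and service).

First, compute utilization: ρ = λ/μ = 8.9/12.8 = 0.6953
For M/M/1: W = 1/(μ-λ)
W = 1/(12.8-8.9) = 1/3.90
W = 0.2564 hours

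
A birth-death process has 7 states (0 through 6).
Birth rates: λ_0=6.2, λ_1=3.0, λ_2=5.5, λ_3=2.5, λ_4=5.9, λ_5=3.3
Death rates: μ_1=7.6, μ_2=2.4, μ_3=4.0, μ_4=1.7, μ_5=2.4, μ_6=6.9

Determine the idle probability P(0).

Ratios P(n)/P(0) = (λ₀···λₙ₋₁)/(μ₁···μₙ):
P(1)/P(0) = (6.2)/(7.6) = 0.8158
P(2)/P(0) = (6.2×3.0)/(7.6×2.4) = 1.0197
P(3)/P(0) = (6.2×3.0×5.5)/(7.6×2.4×4.0) = 1.4021
P(4)/P(0) = (6.2×3.0×5.5×2.5)/(7.6×2.4×4.0×1.7) = 2.0620
P(5)/P(0) = (6.2×3.0×5.5×2.5×5.9)/(7.6×2.4×4.0×1.7×2.4) = 5.0690
P(6)/P(0) = (6.2×3.0×5.5×2.5×5.9×3.3)/(7.6×2.4×4.0×1.7×2.4×6.9) = 2.4243

Normalization: ∑ P(n) = 1
P(0) × (1.0000 + 0.8158 + 1.0197 + 1.4021 + 2.0620 + 5.0690 + 2.4243) = 1
P(0) × 13.7929 = 1
P(0) = 1/13.7929 = 0.07250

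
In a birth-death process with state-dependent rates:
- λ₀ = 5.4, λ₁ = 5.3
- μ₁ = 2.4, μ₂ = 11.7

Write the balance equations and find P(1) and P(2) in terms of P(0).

Balance equations:
State 0: λ₀P₀ = μ₁P₁ → P₁ = (λ₀/μ₁)P₀ = (5.4/2.4)P₀ = 2.2500P₀
State 1: P₂ = (λ₀λ₁)/(μ₁μ₂)P₀ = (5.4×5.3)/(2.4×11.7)P₀ = 1.0192P₀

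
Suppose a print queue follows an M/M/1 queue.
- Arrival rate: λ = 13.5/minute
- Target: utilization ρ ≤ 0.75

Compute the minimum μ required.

ρ = λ/μ, so μ = λ/ρ
μ ≥ 13.5/0.75 = 18.0000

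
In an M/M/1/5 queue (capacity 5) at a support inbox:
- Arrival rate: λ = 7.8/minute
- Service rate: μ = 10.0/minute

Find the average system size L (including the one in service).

ρ = λ/μ = 7.8/10.0 = 0.7800
P₀ = (1-ρ)/(1-ρ^(K+1)) = (1-0.7800)/(1-0.7800^6) = 0.2200/0.7748 = 0.2839
P_K = P₀×ρ^K = 0.28394 × 0.7800^5 = 0.28394 × 0.28872 = 0.08198
L = ρ[1 - (K+1)ρ^K + Kρ^(K+1)] / [(1-ρ)(1-ρ^(K+1))]
L = 0.7800 × (1 - 6×0.28872 + 5×0.22520) / ((1 - 0.7800) × (1 - 0.22520)) = 1.8015 emails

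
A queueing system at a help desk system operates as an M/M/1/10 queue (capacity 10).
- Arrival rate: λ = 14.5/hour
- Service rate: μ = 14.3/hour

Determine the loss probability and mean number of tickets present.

ρ = λ/μ = 14.5/14.3 = 1.013986
P₀ = (1-ρ)/(1-ρ^(K+1)) = (1-1.013986)/(1-1.013986^11) = -0.013986/-0.16507 = 0.08473
P_K = P₀×ρ^K = 0.08473 × 1.013986^10 = 0.08473 × 1.1490 = 0.09735
Blocking probability P_10 = 0.09735 (9.74%)
L = ρ[1 - (K+1)ρ^K + Kρ^(K+1)] / [(1-ρ)(1-ρ^(K+1))]
L = 1.013986 × (1 - 11×1.14899883 + 10×1.16506873) / ((1 - 1.013986) × (1 - 1.16506873)) = 5.1388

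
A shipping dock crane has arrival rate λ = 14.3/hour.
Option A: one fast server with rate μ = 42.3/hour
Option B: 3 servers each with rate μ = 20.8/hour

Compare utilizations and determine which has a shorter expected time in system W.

Option A: single server μ = 42.3 (M/M/1)
  ρ_A = 14.3/42.3 = 0.3381
  W_A = 1/(μ-λ) = 1/(42.3-14.3) = 1/28.00 = 0.03571

Option B: 3 servers μ = 20.8 (M/M/3)
  ρ_B = λ/(cμ) = 14.3/(3×20.8) = 0.2292
  Offered load a = λ/μ = cρ = 14.3/20.8 = 0.6875
  P₀ = [ Σₙ₌₀^2 aⁿ/n! + a^3/(3!(1-ρ)) ]⁻¹
  Σ = a^0/0! + a^1/1! + a^2/2! = 1.0000 + 0.6875 + 0.2363 = 1.9238
  a^3/(3!(1-ρ)) = 0.32495/(6 × 0.77083) = 0.07026
  P₀ = 1/(1.9238 + 0.07026) = 0.5015
  Lq = P₀·a^3·ρ / (3!(1-ρ)²) = 0.501482 × 0.324951 × 0.229167 / (6 × 0.594184) = 0.01047
  Wq_B = Lq/λ = 0.010475/14.3 = 0.0007325
  W_B = Wq_B + 1/μ = 0.0007325 + 0.04808 = 0.04881

Since W_A = 0.03571 < W_B = 0.04881, Option A (single fast server) has the shorter time in system.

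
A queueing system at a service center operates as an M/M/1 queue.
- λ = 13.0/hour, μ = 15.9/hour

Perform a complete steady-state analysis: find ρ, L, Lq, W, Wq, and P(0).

Step 1: ρ = λ/μ = 13.0/15.9 = 0.8176
Step 2: L = λ/(μ-λ) = 13.0/2.90 = 4.4828
Step 3: Lq = λ²/(μ(μ-λ)) = 169.00/(15.9×2.90) = 3.6651
Step 4: W = 1/(μ-λ) = 1/2.90 = 0.34483
Step 5: Wq = λ/(μ(μ-λ)) = 13.0/(15.9×2.90) = 0.2819
Step 6: P(0) = 1-ρ = 0.1824
Verify: L = λW = 13.0×0.34483 = 4.4828 ✔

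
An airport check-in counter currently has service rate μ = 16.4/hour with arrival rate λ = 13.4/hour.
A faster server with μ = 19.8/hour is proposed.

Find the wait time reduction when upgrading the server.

System 1: ρ₁ = 13.4/16.4 = 0.8171, W₁ = 1/(16.4-13.4) = 0.3333
System 2: ρ₂ = 13.4/19.8 = 0.6768, W₂ = 1/(19.8-13.4) = 0.1562
Improvement: (W₁-W₂)/W₁ = (0.3333-0.1562)/0.3333 = 53.13%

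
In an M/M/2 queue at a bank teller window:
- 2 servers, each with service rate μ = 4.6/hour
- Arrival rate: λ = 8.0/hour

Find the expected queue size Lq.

Traffic intensity: ρ = λ/(cμ) = 8.0/(2×4.6) = 0.8696
Since ρ = 0.8696 < 1, system is stable.
Offered load a = λ/μ = cρ = 8.0/4.6 = 1.7391
P₀ = [ Σₙ₌₀^1 aⁿ/n! + a^2/(2!(1-ρ)) ]⁻¹
Σ = a^0/0! + a^1/1! = 1.0000 + 1.7391 = 2.7391
a^2/(2!(1-ρ)) = 3.02457/(2 × 0.130435) = 11.5942
P₀ = 1/(2.7391 + 11.5942) = 0.06977
Lq = P₀·a^2·ρ / (2!(1-ρ)²) = 0.06976744 × 3.024575 × 0.8695652 / (2 × 0.01701323) = 5.3927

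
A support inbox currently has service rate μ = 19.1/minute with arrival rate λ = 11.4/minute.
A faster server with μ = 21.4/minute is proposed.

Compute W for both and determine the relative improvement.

System 1: ρ₁ = 11.4/19.1 = 0.5969, W₁ = 1/(19.1-11.4) = 0.12987
System 2: ρ₂ = 11.4/21.4 = 0.5327, W₂ = 1/(21.4-11.4) = 0.10000
Improvement: (W₁-W₂)/W₁ = (0.12987-0.10000)/0.12987 = 23.00%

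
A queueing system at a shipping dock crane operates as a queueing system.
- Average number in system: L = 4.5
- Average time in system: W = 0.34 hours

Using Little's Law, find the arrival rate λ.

Little's Law: L = λW, so λ = L/W
λ = 4.5/0.34 = 13.2353 containers/hour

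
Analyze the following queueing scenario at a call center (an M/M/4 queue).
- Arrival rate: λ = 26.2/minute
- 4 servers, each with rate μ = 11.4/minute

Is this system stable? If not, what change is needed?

Stability requires ρ = λ/(cμ) < 1
ρ = 26.2/(4 × 11.4) = 26.2/45.60 = 0.5746
Since 0.5746 < 1, the system is STABLE.
The servers are busy 57.46% of the time.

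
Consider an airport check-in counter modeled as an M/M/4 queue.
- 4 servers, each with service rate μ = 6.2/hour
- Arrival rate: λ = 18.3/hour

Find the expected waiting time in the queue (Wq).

Traffic intensity: ρ = λ/(cμ) = 18.3/(4×6.2) = 0.7379
Since ρ = 0.7379 < 1, system is stable.
Offered load a = λ/μ = cρ = 18.3/6.2 = 2.9516
P₀ = [ Σₙ₌₀^3 aⁿ/n! + a^4/(4!(1-ρ)) ]⁻¹
Σ = a^0/0! + a^1/1! + a^2/2! + a^3/3! = 1.0000 + 2.9516 + 4.3560 + 4.2858 = 12.5934
a^4/(4!(1-ρ)) = 75.8993/(24 × 0.262097) = 12.0660
P₀ = 1/(12.5934 + 12.0660) = 0.04055
Lq = P₀·a^4·ρ / (4!(1-ρ)²) = 0.04055 × 75.8993 × 0.7379 / (24 × 0.06869) = 1.3776
Wq = Lq/λ = 1.3776/18.3 = 0.07528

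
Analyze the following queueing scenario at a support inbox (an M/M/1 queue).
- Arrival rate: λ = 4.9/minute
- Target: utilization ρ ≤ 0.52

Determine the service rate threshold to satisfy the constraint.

ρ = λ/μ, so μ = λ/ρ
μ ≥ 4.9/0.52 = 9.4231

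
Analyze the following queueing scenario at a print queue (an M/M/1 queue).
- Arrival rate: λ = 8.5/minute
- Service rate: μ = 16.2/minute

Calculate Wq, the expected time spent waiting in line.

First, compute utilization: ρ = λ/μ = 8.5/16.2 = 0.5247
For M/M/1: Wq = λ/(μ(μ-λ))
Wq = 8.5/(16.2 × (16.2-8.5))
Wq = 8.5/(16.2 × 7.70)
Wq = 0.06814 minutes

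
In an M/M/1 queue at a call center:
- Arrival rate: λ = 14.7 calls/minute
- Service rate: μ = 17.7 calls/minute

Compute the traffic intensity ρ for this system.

Server utilization: ρ = λ/μ
ρ = 14.7/17.7 = 0.8305
The server is busy 83.05% of the time.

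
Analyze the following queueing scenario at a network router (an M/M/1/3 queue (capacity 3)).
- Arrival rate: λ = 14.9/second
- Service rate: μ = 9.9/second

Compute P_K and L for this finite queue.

ρ = λ/μ = 14.9/9.9 = 1.50505
P₀ = (1-ρ)/(1-ρ^(K+1)) = (1-1.50505)/(1-1.50505^4) = -0.50505/-4.1310 = 0.1223
P_K = P₀×ρ^K = 0.12226 × 1.50505^3 = 0.12226 × 3.4092 = 0.4168
Blocking probability P_3 = 0.4168 (41.68%)
L = ρ[1 - (K+1)ρ^K + Kρ^(K+1)] / [(1-ρ)(1-ρ^(K+1))]
L = 1.50505 × (1 - 4×3.4092 + 3×5.1310) / ((1 - 1.50505) × (1 - 5.1310)) = 1.9883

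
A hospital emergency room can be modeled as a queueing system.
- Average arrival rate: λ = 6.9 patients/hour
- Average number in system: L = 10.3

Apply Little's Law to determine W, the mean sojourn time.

Little's Law: L = λW, so W = L/λ
W = 10.3/6.9 = 1.4928 hours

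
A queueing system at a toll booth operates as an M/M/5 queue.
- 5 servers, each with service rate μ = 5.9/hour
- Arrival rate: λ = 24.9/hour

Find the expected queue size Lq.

Traffic intensity: ρ = λ/(cμ) = 24.9/(5×5.9) = 0.8441
Since ρ = 0.8441 < 1, system is stable.
Offered load a = λ/μ = cρ = 24.9/5.9 = 4.2203
P₀ = [ Σₙ₌₀^4 aⁿ/n! + a^5/(5!(1-ρ)) ]⁻¹
Σ = a^0/0! + a^1/1! + a^2/2! + a^3/3! + a^4/4! = 1.0000 + 4.2203 + 8.9056 + 12.5283 + 13.2184 = 39.8726
a^5/(5!(1-ρ)) = 1338.8647/(120 × 0.1559322) = 71.5516
P₀ = 1/(39.8726 + 71.5516) = 0.008975
Lq = P₀·a^5·ρ / (5!(1-ρ)²) = 0.0089747 × 1338.8647 × 0.84407 / (120 × 0.024315) = 3.4760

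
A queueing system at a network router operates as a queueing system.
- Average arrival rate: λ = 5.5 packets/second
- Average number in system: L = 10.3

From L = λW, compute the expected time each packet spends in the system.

Little's Law: L = λW, so W = L/λ
W = 10.3/5.5 = 1.8727 seconds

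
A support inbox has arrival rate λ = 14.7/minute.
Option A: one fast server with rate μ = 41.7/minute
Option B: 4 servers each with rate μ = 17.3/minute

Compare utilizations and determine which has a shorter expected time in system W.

Option A: single server μ = 41.7 (M/M/1)
  ρ_A = 14.7/41.7 = 0.3525
  W_A = 1/(μ-λ) = 1/(41.7-14.7) = 1/27.00 = 0.03704

Option B: 4 servers μ = 17.3 (M/M/4)
  ρ_B = λ/(cμ) = 14.7/(4×17.3) = 0.2124
  Offered load a = λ/μ = cρ = 14.7/17.3 = 0.8497
  P₀ = [ Σₙ₌₀^3 aⁿ/n! + a^4/(4!(1-ρ)) ]⁻¹
  Σ = a^0/0! + a^1/1! + a^2/2! + a^3/3! = 1.0000 + 0.84971 + 0.36100 + 0.10225 = 2.3130
  a^4/(4!(1-ρ)) = 0.5213/(24 × 0.7876) = 0.02758
  P₀ = 1/(2.31297 + 0.0275793) = 0.4273
  Lq = P₀·a^4·ρ / (4!(1-ρ)²) = 0.4273 × 0.5213 × 0.2124 / (24 × 0.6203) = 0.003178
  Wq_B = Lq/λ = 0.003178/14.7 = 0.0002162
  W_B = Wq_B + 1/μ = 0.0002162 + 0.05780 = 0.05802

Since W_A = 0.03704 < W_B = 0.05802, Option A (single fast server) has the shorter time in system.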